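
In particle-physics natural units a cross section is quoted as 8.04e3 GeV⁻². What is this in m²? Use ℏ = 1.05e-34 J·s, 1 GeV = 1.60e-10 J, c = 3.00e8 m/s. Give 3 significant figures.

Area is [L]² = [E]⁻²·(ℏc)²; restore (ℏc)².
1 GeV⁻² → (ℏc)² × (1 GeV in J)⁻² = 3.88e-32 m².
Result: 8.04e3 × 3.88e-32 = 3.12e-28 m².

3.12e-28 m²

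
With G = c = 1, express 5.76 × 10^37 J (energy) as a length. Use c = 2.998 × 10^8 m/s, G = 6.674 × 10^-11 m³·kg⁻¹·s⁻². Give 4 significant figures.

4.759 × 10^-7 m

Energy → length via G/c⁴.
5.76 × 10^37 J × (G/c⁴) = 4.759 × 10^-7 m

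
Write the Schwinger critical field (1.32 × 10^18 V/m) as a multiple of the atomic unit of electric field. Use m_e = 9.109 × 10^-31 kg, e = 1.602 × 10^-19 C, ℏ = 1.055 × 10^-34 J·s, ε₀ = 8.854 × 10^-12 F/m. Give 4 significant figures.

2.573 × 10^6

atomic unit of electric field: E_au = E_h/(e a₀) = m_e²e⁵/((4πε₀)³ℏ⁴) = 5.131 × 10^11 V/m.
1.32 × 10^18 / 5.131 × 10^11 = 2.573 × 10^6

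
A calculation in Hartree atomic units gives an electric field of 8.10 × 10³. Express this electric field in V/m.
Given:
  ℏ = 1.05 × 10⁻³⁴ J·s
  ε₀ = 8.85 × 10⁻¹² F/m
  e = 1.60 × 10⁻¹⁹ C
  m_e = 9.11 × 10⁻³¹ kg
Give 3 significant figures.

One atomic unit of electric field: E_au = E_h/(e a₀) = m_e²e⁵/((4πε₀)³ℏ⁴) = 5.20 × 10¹¹ V/m.
8.10 × 10³ × 5.20 × 10¹¹ V/m = 4.22 × 10¹⁵ V/m

4.22 × 10¹⁵ V/m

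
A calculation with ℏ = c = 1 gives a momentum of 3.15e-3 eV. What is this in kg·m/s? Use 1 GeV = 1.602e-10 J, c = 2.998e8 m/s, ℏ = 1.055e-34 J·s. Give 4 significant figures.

Momentum is [E]/c; divide by c.
1 GeV → 1/c × (1 GeV in J) = 5.344e-19 kg·m/s.
Convert the energy scale: 3.15e-3 eV = 3.15e-12 GeV.
Result: 3.15e-12 × 5.344e-19 = 1.683e-30 kg·m/s.

1.683e-30 kg·m/s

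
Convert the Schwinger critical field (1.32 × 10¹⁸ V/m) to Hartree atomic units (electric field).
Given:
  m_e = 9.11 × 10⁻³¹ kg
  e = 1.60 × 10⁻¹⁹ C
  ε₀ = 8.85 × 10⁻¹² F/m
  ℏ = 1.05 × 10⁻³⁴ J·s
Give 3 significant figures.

atomic unit of electric field: E_au = E_h/(e a₀) = m_e²e⁵/((4πε₀)³ℏ⁴) = 5.20 × 10¹¹ V/m.
1.32 × 10¹⁸ / 5.20 × 10¹¹ = 2.54 × 10⁶

2.54 × 10⁶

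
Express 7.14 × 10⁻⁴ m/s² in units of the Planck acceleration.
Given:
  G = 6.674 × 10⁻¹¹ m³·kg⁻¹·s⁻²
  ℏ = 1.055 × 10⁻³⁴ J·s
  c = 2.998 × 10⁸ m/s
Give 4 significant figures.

Planck acceleration: a_P = √(c⁷/(ℏG)) = 5.560 × 10⁵¹ m/s².
7.14 × 10⁻⁴ / 5.560 × 10⁵¹ = 1.284 × 10⁻⁵⁵

1.284 × 10⁻⁵⁵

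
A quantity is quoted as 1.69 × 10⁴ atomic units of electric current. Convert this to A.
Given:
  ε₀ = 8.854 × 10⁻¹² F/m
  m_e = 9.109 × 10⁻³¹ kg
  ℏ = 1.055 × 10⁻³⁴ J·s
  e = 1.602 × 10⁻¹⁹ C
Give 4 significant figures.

One atomic unit of electric current: I_au = e E_h/ℏ = m_e e⁵/((4πε₀)²ℏ³) = 6.612 × 10⁻³ A.
1.69 × 10⁴ × 6.612 × 10⁻³ A = 111.7 A

111.7 A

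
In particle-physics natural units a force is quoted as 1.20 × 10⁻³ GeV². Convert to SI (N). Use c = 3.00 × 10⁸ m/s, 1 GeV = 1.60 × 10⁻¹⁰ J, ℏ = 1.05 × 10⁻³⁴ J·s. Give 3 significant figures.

Force is [E]/[L] = [E]²/(ℏc); restore (ℏc)⁻¹.
1 GeV² → 1/(ℏc) × (1 GeV in J)² = 8.13 × 10⁵ N.
Result: 1.20 × 10⁻³ × 8.13 × 10⁵ = 975 N.

975 N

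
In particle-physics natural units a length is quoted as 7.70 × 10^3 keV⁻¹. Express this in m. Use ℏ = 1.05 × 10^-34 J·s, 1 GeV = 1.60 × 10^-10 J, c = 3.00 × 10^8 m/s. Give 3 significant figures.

1.52 × 10^-6 m

A length is [E]⁻¹ in ℏ=c=1; restore one factor of ℏc.
1 GeV⁻¹ → ℏc × (1 GeV in J)⁻¹ = 1.97 × 10^-16 m.
Convert the energy scale: 7.70 × 10^3 keV⁻¹ = 7.70 × 10^9 GeV⁻¹.
Result: 7.70 × 10^9 × 1.97 × 10^-16 = 1.52 × 10^-6 m.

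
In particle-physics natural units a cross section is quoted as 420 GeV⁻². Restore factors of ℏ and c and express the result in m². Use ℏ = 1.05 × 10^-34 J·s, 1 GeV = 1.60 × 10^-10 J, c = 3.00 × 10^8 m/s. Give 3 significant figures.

1.63 × 10^-29 m²

Area is [L]² = [E]⁻²·(ℏc)²; restore (ℏc)².
1 GeV⁻² → (ℏc)² × (1 GeV in J)⁻² = 3.88 × 10^-32 m².
Result: 420 × 3.88 × 10^-32 = 1.63 × 10^-29 m².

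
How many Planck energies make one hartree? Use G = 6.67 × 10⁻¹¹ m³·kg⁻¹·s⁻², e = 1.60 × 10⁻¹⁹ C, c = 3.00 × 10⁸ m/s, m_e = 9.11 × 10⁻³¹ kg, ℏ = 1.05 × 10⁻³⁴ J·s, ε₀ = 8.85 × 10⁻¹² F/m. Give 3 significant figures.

hartree: E_h = m_e e⁴/(4πε₀ℏ)² = 4.38 × 10⁻¹⁸ J
Planck energy: E_P = √(ℏc⁵/G) = 1.96 × 10⁹ J
ratio = 4.38 × 10⁻¹⁸ / 1.96 × 10⁹ = 2.24 × 10⁻²⁷

2.24 × 10⁻²⁷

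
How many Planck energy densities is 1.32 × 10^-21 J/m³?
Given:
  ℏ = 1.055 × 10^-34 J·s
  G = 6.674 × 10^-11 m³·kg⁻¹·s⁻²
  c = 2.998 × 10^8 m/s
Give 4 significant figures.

Planck energy density: u_P = c⁷/(ℏG²) = 4.632 × 10^113 J/m³.
1.32 × 10^-21 / 4.632 × 10^113 = 2.850 × 10^-135

2.850 × 10^-135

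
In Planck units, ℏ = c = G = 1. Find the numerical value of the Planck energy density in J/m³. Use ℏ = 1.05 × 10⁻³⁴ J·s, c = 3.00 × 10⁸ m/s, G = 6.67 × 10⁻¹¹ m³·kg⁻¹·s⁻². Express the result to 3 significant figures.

4.68 × 10¹¹³ J/m³

Dimensional analysis gives u_P = c⁷/(ℏG²).
  = 2.19 × 10⁵⁹ / 4.67 × 10⁻⁵⁵
  = 4.68 × 10¹¹³ J/m³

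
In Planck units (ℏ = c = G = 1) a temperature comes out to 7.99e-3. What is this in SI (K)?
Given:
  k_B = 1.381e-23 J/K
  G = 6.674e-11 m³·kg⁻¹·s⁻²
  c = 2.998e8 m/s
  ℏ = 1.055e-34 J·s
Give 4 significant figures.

One Planck temperature: T_P = √(ℏc⁵/G) / k_B = 1.417e32 K.
7.99e-3 × 1.417e32 K = 1.132e30 K

1.132e30 K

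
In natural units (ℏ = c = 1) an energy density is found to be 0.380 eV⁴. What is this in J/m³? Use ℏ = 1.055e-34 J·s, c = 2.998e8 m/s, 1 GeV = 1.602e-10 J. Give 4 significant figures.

7.910 J/m³

[E]/[L]³ = [E]⁴/(ℏc)³; restore (ℏc)⁻³.
1 GeV⁴ → 1/(ℏc)³ × (1 GeV in J)⁴ = 2.082e37 J/m³.
Convert the energy scale: 0.380 eV⁴ = 3.80e-37 GeV⁴.
Result: 3.80e-37 × 2.082e37 = 7.910 J/m³.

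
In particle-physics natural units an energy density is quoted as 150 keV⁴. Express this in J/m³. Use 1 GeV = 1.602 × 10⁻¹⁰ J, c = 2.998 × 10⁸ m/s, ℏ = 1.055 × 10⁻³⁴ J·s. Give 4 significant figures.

3.122 × 10¹⁵ J/m³

[E]/[L]³ = [E]⁴/(ℏc)³; restore (ℏc)⁻³.
1 GeV⁴ → 1/(ℏc)³ × (1 GeV in J)⁴ = 2.082 × 10³⁷ J/m³.
Convert the energy scale: 150 keV⁴ = 1.50 × 10⁻²² GeV⁴.
Result: 1.50 × 10⁻²² × 2.082 × 10³⁷ = 3.122 × 10¹⁵ J/m³.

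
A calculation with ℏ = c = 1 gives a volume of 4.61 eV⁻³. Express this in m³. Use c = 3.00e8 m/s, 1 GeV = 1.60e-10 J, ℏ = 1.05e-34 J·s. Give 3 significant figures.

3.52e-20 m³

Volume is [L]³ = [E]⁻³·(ℏc)³.
1 GeV⁻³ → (ℏc)³ × (1 GeV in J)⁻³ = 7.63e-48 m³.
Convert the energy scale: 4.61 eV⁻³ = 4.61e27 GeV⁻³.
Result: 4.61e27 × 7.63e-48 = 3.52e-20 m³.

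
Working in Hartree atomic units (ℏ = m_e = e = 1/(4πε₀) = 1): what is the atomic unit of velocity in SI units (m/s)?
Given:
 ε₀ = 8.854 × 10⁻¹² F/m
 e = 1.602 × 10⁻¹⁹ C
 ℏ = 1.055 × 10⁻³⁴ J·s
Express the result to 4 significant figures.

2.186 × 10⁶ m/s

Dimensional analysis gives v_au = e²/(4πε₀ℏ).
  = 2.566 × 10⁻³⁸ / 1.174 × 10⁻⁴⁴
  = 2.186 × 10⁶ m/s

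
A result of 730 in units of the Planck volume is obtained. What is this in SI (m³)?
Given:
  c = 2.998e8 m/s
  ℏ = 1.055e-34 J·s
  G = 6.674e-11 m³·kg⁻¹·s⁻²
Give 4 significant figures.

One Planck volume: V_P = (ℏG/c³)^(3/2) = 4.224e-105 m³.
730 × 4.224e-105 m³ = 3.083e-102 m³

3.083e-102 m³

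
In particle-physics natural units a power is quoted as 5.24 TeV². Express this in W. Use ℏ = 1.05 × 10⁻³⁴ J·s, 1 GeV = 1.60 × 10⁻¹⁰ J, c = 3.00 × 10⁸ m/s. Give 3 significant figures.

1.28 × 10²¹ W

Power is [E]/[T] = [E]²/ℏ.
1 GeV² → 1/ℏ × (1 GeV in J)² = 2.44 × 10¹⁴ W.
Convert the energy scale: 5.24 TeV² = 5.24 × 10⁶ GeV².
Result: 5.24 × 10⁶ × 2.44 × 10¹⁴ = 1.28 × 10²¹ W.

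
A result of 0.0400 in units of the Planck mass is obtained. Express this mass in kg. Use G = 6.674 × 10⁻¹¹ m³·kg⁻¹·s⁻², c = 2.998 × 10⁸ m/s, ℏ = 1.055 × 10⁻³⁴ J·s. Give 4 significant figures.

One Planck mass: m_P = √(ℏc/G) = 2.177 × 10⁻⁸ kg.
0.0400 × 2.177 × 10⁻⁸ kg = 8.708 × 10⁻¹⁰ kg

8.708 × 10⁻¹⁰ kg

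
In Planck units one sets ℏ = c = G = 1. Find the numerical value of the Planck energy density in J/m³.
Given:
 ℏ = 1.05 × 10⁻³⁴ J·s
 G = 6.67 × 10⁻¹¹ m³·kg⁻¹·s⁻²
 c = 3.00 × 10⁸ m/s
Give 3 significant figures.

u_P = c⁷/(ℏG²)
  = 2.19 × 10⁵⁹ / 4.67 × 10⁻⁵⁵
  = 4.68 × 10¹¹³ J/m³

4.68 × 10¹¹³ J/m³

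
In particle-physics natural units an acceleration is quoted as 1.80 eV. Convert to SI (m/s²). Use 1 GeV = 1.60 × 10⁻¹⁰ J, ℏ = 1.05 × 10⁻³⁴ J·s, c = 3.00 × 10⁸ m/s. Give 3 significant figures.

8.23 × 10²³ m/s²

Acceleration is [L]/[T]² = c·[E]/ℏ.
1 GeV → c/ℏ × (1 GeV in J) = 4.57 × 10³² m/s².
Convert the energy scale: 1.80 eV = 1.80 × 10⁻⁹ GeV.
Result: 1.80 × 10⁻⁹ × 4.57 × 10³² = 8.23 × 10²³ m/s².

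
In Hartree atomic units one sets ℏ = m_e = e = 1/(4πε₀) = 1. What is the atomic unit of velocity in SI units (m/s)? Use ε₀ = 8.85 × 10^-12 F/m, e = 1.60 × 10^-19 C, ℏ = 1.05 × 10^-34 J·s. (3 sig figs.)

v_au = e²/(4πε₀ℏ)
  = 2.56 × 10^-38 / 1.17 × 10^-44
  = 2.19 × 10^6 m/s

2.19 × 10^6 m/s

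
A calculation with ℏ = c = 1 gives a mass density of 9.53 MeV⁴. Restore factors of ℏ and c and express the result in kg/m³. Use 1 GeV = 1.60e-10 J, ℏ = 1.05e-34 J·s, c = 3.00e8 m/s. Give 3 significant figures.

2.22e9 kg/m³

Mass density is [E]/(c²[L]³) = [E]⁴/(ℏ³c⁵).
1 GeV⁴ → 1/(ℏ³c⁵) × (1 GeV in J)⁴ = 2.33e20 kg/m³.
Convert the energy scale: 9.53 MeV⁴ = 9.53e-12 GeV⁴.
Result: 9.53e-12 × 2.33e20 = 2.22e9 kg/m³.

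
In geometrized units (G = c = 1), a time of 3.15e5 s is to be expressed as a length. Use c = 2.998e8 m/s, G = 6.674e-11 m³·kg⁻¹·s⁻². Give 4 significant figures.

Time → length via c.
3.15e5 s × (c) = 9.444e13 m

9.444e13 m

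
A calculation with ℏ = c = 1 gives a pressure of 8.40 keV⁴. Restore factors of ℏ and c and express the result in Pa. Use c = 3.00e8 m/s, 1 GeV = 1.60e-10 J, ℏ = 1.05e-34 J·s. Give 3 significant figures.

Pressure is [E]/[L]³ = [E]⁴/(ℏc)³.
1 GeV⁴ → 1/(ℏc)³ × (1 GeV in J)⁴ = 2.10e37 Pa.
Convert the energy scale: 8.40 keV⁴ = 8.40e-24 GeV⁴.
Result: 8.40e-24 × 2.10e37 = 1.76e14 Pa.

1.76e14 Pa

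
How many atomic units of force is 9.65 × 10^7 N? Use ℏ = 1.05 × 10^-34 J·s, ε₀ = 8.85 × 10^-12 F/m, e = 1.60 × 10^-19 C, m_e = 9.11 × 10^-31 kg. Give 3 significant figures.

atomic unit of force: F_au = E_h/a₀ = m_e²e⁶/((4πε₀)³ℏ⁴) = 8.33 × 10^-8 N.
9.65 × 10^7 / 8.33 × 10^-8 = 1.16 × 10^15

1.16 × 10^15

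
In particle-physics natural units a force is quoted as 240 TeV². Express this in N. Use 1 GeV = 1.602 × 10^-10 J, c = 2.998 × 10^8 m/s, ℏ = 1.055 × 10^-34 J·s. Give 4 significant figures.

Force is [E]/[L] = [E]²/(ℏc); restore (ℏc)⁻¹.
1 GeV² → 1/(ℏc) × (1 GeV in J)² = 8.114 × 10^5 N.
Convert the energy scale: 240 TeV² = 2.40 × 10^8 GeV².
Result: 2.40 × 10^8 × 8.114 × 10^5 = 1.947 × 10^14 N.

1.947 × 10^14 N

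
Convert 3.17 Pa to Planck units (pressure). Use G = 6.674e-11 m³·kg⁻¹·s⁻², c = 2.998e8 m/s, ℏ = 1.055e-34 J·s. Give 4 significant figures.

6.843e-114

Planck pressure: p_P = c⁷/(ℏG²) = 4.632e113 Pa.
3.17 / 4.632e113 = 6.843e-114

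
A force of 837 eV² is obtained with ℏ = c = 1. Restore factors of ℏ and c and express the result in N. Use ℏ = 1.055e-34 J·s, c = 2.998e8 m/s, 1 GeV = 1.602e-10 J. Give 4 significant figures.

Force is [E]/[L] = [E]²/(ℏc); restore (ℏc)⁻¹.
1 GeV² → 1/(ℏc) × (1 GeV in J)² = 8.114e5 N.
Convert the energy scale: 837 eV² = 8.37e-16 GeV².
Result: 8.37e-16 × 8.114e5 = 6.792e-10 N.

6.792e-10 N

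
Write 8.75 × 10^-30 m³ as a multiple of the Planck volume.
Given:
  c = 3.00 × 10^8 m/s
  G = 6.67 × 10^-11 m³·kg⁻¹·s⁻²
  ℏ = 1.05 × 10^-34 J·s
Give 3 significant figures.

Planck volume: V_P = (ℏG/c³)^(3/2) = 4.18 × 10^-105 m³.
8.75 × 10^-30 / 4.18 × 10^-105 = 2.09 × 10^75

2.09 × 10^75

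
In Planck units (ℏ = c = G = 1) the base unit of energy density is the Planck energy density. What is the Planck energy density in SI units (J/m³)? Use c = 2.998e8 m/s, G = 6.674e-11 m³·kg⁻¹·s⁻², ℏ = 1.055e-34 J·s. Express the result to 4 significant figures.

u_P = c⁷/(ℏG²)
  = 2.177e59 / 4.699e-55
  = 4.632e113 J/m³

4.632e113 J/m³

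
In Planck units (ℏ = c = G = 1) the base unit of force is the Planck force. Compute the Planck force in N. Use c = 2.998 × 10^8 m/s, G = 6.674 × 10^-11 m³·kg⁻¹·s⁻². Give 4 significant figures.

F_P = c⁴/G
  = 8.078 × 10^33 / 6.674 × 10^-11
  = 1.210 × 10^44 N

1.210 × 10^44 N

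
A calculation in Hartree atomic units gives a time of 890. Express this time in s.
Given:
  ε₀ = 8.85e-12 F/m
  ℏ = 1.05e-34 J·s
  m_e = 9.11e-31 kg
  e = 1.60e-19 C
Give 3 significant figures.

2.13e-14 s

One atomic unit of time: τ_au = (4πε₀)²ℏ³/(m_e e⁴) = 2.40e-17 s.
890 × 2.40e-17 s = 2.13e-14 s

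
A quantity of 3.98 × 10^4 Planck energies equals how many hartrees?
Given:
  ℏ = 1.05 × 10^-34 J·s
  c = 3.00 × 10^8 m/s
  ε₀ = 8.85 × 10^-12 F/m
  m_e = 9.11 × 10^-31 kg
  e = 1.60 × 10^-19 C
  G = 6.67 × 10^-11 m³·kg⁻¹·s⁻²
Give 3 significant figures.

Planck energy: E_P = √(ℏc⁵/G) = 1.96 × 10^9 J
hartree: E_h = m_e e⁴/(4πε₀ℏ)² = 4.38 × 10^-18 J
3.98 × 10^4 × 1.96 × 10^9 / 4.38 × 10^-18 = 1.78 × 10^31

1.78 × 10^31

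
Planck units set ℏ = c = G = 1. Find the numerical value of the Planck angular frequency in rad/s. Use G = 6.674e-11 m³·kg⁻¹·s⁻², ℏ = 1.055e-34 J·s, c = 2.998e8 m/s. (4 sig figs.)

The unique combination of the constants set to 1 with dimensions of angular frequency is ω_P = √(c⁵/(ℏG)).
  = √(3.440e86)
  = 1.855e43 rad/s

1.855e43 rad/s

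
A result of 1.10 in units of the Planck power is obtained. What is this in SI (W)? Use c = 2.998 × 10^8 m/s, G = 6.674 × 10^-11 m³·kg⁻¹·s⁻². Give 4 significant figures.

3.992 × 10^52 W

One Planck power: P_P = c⁵/G = 3.629 × 10^52 W.
1.10 × 3.629 × 10^52 W = 3.992 × 10^52 W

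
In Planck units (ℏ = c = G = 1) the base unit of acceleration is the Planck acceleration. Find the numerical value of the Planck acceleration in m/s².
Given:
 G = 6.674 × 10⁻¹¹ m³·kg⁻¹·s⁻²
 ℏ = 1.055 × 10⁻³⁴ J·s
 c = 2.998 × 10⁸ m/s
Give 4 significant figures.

a_P = √(c⁷/(ℏG))
  = √(3.092 × 10¹⁰³)
  = 5.560 × 10⁵¹ m/s²

5.560 × 10⁵¹ m/s²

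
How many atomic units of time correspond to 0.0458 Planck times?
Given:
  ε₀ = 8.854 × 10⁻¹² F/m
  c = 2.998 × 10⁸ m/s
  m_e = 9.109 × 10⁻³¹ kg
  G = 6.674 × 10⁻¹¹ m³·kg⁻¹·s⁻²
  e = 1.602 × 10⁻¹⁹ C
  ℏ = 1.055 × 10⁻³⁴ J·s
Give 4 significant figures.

1.019 × 10⁻²⁸

Planck time: t_P = √(ℏG/c⁵) = 5.392 × 10⁻⁴⁴ s
atomic unit of time: τ_au = (4πε₀)²ℏ³/(m_e e⁴) = 2.423 × 10⁻¹⁷ s
0.0458 × 5.392 × 10⁻⁴⁴ / 2.423 × 10⁻¹⁷ = 1.019 × 10⁻²⁸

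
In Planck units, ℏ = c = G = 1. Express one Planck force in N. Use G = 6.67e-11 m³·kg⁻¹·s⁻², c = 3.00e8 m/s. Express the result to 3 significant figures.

Dimensional analysis gives F_P = c⁴/G.
  = 8.10e33 / 6.67e-11
  = 1.21e44 N

1.21e44 N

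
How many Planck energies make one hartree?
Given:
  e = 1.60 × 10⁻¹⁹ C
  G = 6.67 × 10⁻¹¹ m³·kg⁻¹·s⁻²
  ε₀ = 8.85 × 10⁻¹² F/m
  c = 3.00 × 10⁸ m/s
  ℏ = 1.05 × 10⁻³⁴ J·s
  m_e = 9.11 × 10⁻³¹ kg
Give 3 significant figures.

2.24 × 10⁻²⁷

hartree: E_h = m_e e⁴/(4πε₀ℏ)² = 4.38 × 10⁻¹⁸ J
Planck energy: E_P = √(ℏc⁵/G) = 1.96 × 10⁹ J
ratio = 4.38 × 10⁻¹⁸ / 1.96 × 10⁹ = 2.24 × 10⁻²⁷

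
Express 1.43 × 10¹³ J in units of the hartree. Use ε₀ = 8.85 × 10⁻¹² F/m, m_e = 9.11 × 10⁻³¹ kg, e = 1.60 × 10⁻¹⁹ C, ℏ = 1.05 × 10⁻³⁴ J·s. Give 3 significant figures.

hartree: E_h = m_e e⁴/(4πε₀ℏ)² = 4.38 × 10⁻¹⁸ J.
1.43 × 10¹³ / 4.38 × 10⁻¹⁸ = 3.27 × 10³⁰

3.27 × 10³⁰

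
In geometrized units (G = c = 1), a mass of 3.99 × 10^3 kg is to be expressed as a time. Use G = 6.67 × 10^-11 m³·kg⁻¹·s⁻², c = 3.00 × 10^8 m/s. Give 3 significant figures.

Mass → time via G/c³.
3.99 × 10^3 kg × (G/c³) = 9.86 × 10^-33 s

9.86 × 10^-33 s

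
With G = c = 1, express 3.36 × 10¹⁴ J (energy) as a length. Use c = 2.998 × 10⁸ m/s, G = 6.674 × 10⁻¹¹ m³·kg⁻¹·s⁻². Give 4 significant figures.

2.776 × 10⁻³⁰ m

Energy → length via G/c⁴.
3.36 × 10¹⁴ J × (G/c⁴) = 2.776 × 10⁻³⁰ m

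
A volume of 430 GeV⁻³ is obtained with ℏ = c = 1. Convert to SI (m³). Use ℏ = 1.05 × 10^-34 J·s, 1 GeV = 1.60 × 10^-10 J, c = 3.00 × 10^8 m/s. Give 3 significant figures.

3.28 × 10^-45 m³

Volume is [L]³ = [E]⁻³·(ℏc)³.
1 GeV⁻³ → (ℏc)³ × (1 GeV in J)⁻³ = 7.63 × 10^-48 m³.
Result: 430 × 7.63 × 10^-48 = 3.28 × 10^-45 m³.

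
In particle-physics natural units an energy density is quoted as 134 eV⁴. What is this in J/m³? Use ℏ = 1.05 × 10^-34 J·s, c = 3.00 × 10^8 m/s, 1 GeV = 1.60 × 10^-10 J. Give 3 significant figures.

2.81 × 10^3 J/m³

[E]/[L]³ = [E]⁴/(ℏc)³; restore (ℏc)⁻³.
1 GeV⁴ → 1/(ℏc)³ × (1 GeV in J)⁴ = 2.10 × 10^37 J/m³.
Convert the energy scale: 134 eV⁴ = 1.34 × 10^-34 GeV⁴.
Result: 1.34 × 10^-34 × 2.10 × 10^37 = 2.81 × 10^3 J/m³.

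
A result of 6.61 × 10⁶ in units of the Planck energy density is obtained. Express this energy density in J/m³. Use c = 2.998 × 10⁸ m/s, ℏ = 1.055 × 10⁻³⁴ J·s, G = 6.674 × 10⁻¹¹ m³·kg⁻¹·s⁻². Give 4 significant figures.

One Planck energy density: u_P = c⁷/(ℏG²) = 4.632 × 10¹¹³ J/m³.
6.61 × 10⁶ × 4.632 × 10¹¹³ J/m³ = 3.062 × 10¹²⁰ J/m³

3.062 × 10¹²⁰ J/m³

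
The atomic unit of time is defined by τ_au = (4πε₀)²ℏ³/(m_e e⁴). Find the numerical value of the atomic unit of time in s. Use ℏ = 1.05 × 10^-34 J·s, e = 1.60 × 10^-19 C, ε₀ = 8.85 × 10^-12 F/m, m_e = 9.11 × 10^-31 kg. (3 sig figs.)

2.40 × 10^-17 s

τ_au = (4πε₀)²ℏ³/(m_e e⁴)
E_h = 4.38 × 10^-18 J
ℏ/E_h = 2.40 × 10^-17 s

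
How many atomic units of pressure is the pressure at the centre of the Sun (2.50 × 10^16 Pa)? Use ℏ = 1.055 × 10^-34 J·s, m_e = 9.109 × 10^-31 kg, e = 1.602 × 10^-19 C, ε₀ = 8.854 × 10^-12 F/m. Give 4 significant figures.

853.5

atomic unit of pressure: P_au = E_h/a₀³ = m_e⁴e¹⁰/((4πε₀)⁵ℏ⁸) = 2.929 × 10^13 Pa.
2.50 × 10^16 / 2.929 × 10^13 = 853.5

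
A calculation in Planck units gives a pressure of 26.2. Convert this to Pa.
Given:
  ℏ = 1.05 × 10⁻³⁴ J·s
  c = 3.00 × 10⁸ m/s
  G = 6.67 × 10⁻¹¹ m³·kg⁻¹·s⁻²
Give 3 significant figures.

One Planck pressure: p_P = c⁷/(ℏG²) = 4.68 × 10¹¹³ Pa.
26.2 × 4.68 × 10¹¹³ Pa = 1.23 × 10¹¹⁵ Pa

1.23 × 10¹¹⁵ Pa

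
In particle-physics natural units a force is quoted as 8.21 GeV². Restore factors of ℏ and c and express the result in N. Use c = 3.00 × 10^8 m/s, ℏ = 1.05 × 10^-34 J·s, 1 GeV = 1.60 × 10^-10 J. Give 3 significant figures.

6.67 × 10^6 N

Force is [E]/[L] = [E]²/(ℏc); restore (ℏc)⁻¹.
1 GeV² → 1/(ℏc) × (1 GeV in J)² = 8.13 × 10^5 N.
Result: 8.21 × 8.13 × 10^5 = 6.67 × 10^6 N.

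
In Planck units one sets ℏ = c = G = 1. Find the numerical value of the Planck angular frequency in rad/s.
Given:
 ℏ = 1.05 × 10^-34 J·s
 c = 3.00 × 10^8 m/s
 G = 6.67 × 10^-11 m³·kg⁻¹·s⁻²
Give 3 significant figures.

ω_P = √(c⁵/(ℏG))
  = √(3.47 × 10^86)
  = 1.86 × 10^43 rad/s

1.86 × 10^43 rad/s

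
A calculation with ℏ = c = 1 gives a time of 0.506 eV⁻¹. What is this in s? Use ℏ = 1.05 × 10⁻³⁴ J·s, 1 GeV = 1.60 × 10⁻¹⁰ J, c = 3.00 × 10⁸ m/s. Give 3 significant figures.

A time is [E]⁻¹ in ℏ=c=1; restore one factor of ℏ.
1 GeV⁻¹ → ℏ × (1 GeV in J)⁻¹ = 6.56 × 10⁻²⁵ s.
Convert the energy scale: 0.506 eV⁻¹ = 5.06 × 10⁸ GeV⁻¹.
Result: 5.06 × 10⁸ × 6.56 × 10⁻²⁵ = 3.32 × 10⁻¹⁶ s.

3.32 × 10⁻¹⁶ s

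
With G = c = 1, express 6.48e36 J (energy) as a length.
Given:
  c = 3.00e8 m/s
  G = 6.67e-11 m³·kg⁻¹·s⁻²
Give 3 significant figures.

Energy → length via G/c⁴.
6.48e36 J × (G/c⁴) = 5.34e-8 m

5.34e-8 m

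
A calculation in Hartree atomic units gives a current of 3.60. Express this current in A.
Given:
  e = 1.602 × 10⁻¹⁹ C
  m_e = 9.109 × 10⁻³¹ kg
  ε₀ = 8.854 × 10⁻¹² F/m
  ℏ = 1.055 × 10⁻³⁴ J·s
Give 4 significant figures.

One atomic unit of electric current: I_au = e E_h/ℏ = m_e e⁵/((4πε₀)²ℏ³) = 6.612 × 10⁻³ A.
3.60 × 6.612 × 10⁻³ A = 0.02380 A

0.02380 A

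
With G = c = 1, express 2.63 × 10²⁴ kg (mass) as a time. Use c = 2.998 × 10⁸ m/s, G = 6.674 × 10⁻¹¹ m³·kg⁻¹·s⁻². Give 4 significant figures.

6.514 × 10⁻¹² s

Mass → time via G/c³.
2.63 × 10²⁴ kg × (G/c³) = 6.514 × 10⁻¹² s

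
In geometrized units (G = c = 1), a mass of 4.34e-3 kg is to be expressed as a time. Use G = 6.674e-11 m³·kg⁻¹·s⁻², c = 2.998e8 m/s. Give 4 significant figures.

Mass → time via G/c³.
4.34e-3 kg × (G/c³) = 1.075e-38 s

1.075e-38 s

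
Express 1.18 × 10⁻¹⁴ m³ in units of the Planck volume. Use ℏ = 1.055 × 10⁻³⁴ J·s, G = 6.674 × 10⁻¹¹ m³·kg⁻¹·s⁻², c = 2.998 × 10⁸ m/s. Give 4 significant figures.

2.794 × 10⁹⁰

Planck volume: V_P = (ℏG/c³)^(3/2) = 4.224 × 10⁻¹⁰⁵ m³.
1.18 × 10⁻¹⁴ / 4.224 × 10⁻¹⁰⁵ = 2.794 × 10⁹⁰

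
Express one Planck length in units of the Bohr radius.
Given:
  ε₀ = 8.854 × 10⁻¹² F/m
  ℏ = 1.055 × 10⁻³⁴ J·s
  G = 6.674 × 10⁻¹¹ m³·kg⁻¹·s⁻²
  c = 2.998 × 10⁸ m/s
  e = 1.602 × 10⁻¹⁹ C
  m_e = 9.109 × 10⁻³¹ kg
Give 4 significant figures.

3.051 × 10⁻²⁵

Planck length: ℓ_P = √(ℏG/c³) = 1.616 × 10⁻³⁵ m
Bohr radius: a₀ = 4πε₀ℏ²/(m_e e²) = 5.297 × 10⁻¹¹ m
ratio = 1.616 × 10⁻³⁵ / 5.297 × 10⁻¹¹ = 3.051 × 10⁻²⁵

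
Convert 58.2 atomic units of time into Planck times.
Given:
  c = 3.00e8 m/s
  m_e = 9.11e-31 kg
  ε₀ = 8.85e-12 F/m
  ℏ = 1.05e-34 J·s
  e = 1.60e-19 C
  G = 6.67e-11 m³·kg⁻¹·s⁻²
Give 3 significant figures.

atomic unit of time: τ_au = (4πε₀)²ℏ³/(m_e e⁴) = 2.40e-17 s
Planck time: t_P = √(ℏG/c⁵) = 5.37e-44 s
58.2 × 2.40e-17 / 5.37e-44 = 2.60e28

2.60e28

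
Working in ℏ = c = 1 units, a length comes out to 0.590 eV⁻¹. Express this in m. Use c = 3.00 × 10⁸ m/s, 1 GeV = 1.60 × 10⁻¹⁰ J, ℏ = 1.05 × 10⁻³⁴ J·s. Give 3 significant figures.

1.16 × 10⁻⁷ m

A length is [E]⁻¹ in ℏ=c=1; restore one factor of ℏc.
1 GeV⁻¹ → ℏc × (1 GeV in J)⁻¹ = 1.97 × 10⁻¹⁶ m.
Convert the energy scale: 0.590 eV⁻¹ = 5.90 × 10⁸ GeV⁻¹.
Result: 5.90 × 10⁸ × 1.97 × 10⁻¹⁶ = 1.16 × 10⁻⁷ m.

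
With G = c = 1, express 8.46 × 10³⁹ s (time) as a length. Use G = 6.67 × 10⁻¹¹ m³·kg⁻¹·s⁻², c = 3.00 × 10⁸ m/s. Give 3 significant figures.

Time → length via c.
8.46 × 10³⁹ s × (c) = 2.54 × 10⁴⁸ m

2.54 × 10⁴⁸ m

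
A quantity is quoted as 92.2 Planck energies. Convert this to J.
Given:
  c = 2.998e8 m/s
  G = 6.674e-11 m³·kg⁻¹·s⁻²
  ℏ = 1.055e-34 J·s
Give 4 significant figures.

One Planck energy: E_P = √(ℏc⁵/G) = 1.957e9 J.
92.2 × 1.957e9 J = 1.804e11 J

1.804e11 J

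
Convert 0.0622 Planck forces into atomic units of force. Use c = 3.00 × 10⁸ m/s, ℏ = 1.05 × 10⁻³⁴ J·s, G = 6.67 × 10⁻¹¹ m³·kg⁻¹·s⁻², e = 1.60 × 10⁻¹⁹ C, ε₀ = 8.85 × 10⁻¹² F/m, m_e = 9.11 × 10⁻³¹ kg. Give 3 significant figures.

Planck force: F_P = c⁴/G = 1.21 × 10⁴⁴ N
atomic unit of force: F_au = E_h/a₀ = m_e²e⁶/((4πε₀)³ℏ⁴) = 8.33 × 10⁻⁸ N
0.0622 × 1.21 × 10⁴⁴ / 8.33 × 10⁻⁸ = 9.07 × 10⁴⁹

9.07 × 10⁴⁹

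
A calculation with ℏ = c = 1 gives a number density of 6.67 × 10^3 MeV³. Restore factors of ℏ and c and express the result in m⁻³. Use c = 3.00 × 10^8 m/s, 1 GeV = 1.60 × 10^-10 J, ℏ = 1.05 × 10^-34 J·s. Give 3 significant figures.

Number density is [L]⁻³ = [E]³/(ℏc)³.
1 GeV³ → 1/(ℏc)³ × (1 GeV in J)³ = 1.31 × 10^47 m⁻³.
Convert the energy scale: 6.67 × 10^3 MeV³ = 6.67 × 10^-6 GeV³.
Result: 6.67 × 10^-6 × 1.31 × 10^47 = 8.74 × 10^41 m⁻³.

8.74 × 10^41 m⁻³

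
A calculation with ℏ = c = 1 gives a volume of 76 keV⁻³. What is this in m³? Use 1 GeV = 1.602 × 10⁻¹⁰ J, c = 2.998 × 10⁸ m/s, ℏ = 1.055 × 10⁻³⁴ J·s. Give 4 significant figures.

Volume is [L]³ = [E]⁻³·(ℏc)³.
1 GeV⁻³ → (ℏc)³ × (1 GeV in J)⁻³ = 7.696 × 10⁻⁴⁸ m³.
Convert the energy scale: 76 keV⁻³ = 7.60 × 10¹⁹ GeV⁻³.
Result: 7.60 × 10¹⁹ × 7.696 × 10⁻⁴⁸ = 5.849 × 10⁻²⁸ m³.

5.849 × 10⁻²⁸ m³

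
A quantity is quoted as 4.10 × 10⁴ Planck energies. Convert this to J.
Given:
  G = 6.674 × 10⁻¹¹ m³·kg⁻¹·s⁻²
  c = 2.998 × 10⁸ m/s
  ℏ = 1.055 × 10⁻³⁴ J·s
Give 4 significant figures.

8.022 × 10¹³ J

One Planck energy: E_P = √(ℏc⁵/G) = 1.957 × 10⁹ J.
4.10 × 10⁴ × 1.957 × 10⁹ J = 8.022 × 10¹³ J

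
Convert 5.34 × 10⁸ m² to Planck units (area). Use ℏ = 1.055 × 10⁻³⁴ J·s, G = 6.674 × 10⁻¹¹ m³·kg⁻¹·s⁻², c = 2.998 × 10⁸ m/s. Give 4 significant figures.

2.044 × 10⁷⁸

Planck area: A_P = ℏG/c³ = 2.613 × 10⁻⁷⁰ m².
5.34 × 10⁸ / 2.613 × 10⁻⁷⁰ = 2.044 × 10⁷⁸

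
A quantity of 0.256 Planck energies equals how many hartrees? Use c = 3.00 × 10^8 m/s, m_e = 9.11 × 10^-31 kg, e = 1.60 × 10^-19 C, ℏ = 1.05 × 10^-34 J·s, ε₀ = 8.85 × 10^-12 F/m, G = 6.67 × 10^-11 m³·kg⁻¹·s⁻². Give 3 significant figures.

1.14 × 10^26

Planck energy: E_P = √(ℏc⁵/G) = 1.96 × 10^9 J
hartree: E_h = m_e e⁴/(4πε₀ℏ)² = 4.38 × 10^-18 J
0.256 × 1.96 × 10^9 / 4.38 × 10^-18 = 1.14 × 10^26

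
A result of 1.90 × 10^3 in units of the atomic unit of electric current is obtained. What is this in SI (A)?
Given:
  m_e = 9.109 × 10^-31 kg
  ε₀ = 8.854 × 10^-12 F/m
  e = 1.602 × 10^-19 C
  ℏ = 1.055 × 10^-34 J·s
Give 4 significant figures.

One atomic unit of electric current: I_au = e E_h/ℏ = m_e e⁵/((4πε₀)²ℏ³) = 6.612 × 10^-3 A.
1.90 × 10^3 × 6.612 × 10^-3 A = 12.56 A

12.56 A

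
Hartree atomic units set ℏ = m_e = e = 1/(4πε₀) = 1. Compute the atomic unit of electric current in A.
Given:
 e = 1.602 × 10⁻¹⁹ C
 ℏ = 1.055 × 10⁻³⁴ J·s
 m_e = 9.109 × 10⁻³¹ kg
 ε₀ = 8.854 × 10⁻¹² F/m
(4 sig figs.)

6.612 × 10⁻³ A

From ℏ = m_e = e = 1/(4πε₀) = 1 the current scale is I_au = e E_h/ℏ = m_e e⁵/((4πε₀)²ℏ³).
E_h = 4.354 × 10⁻¹⁸ J
e·E_h/ℏ = 6.612 × 10⁻³ A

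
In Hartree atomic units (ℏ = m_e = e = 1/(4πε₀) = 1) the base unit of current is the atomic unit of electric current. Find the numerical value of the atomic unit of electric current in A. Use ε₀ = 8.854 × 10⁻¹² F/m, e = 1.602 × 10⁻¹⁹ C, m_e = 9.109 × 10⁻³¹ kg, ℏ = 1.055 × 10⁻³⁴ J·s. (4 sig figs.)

6.612 × 10⁻³ A

I_au = e E_h/ℏ = m_e e⁵/((4πε₀)²ℏ³)
E_h = 4.354 × 10⁻¹⁸ J
e·E_h/ℏ = 6.612 × 10⁻³ A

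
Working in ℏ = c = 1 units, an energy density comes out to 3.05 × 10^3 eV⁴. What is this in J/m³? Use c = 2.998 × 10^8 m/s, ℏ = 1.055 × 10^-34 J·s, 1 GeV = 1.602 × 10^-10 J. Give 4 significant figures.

6.349 × 10^4 J/m³

[E]/[L]³ = [E]⁴/(ℏc)³; restore (ℏc)⁻³.
1 GeV⁴ → 1/(ℏc)³ × (1 GeV in J)⁴ = 2.082 × 10^37 J/m³.
Convert the energy scale: 3.05 × 10^3 eV⁴ = 3.05 × 10^-33 GeV⁴.
Result: 3.05 × 10^-33 × 2.082 × 10^37 = 6.349 × 10^4 J/m³.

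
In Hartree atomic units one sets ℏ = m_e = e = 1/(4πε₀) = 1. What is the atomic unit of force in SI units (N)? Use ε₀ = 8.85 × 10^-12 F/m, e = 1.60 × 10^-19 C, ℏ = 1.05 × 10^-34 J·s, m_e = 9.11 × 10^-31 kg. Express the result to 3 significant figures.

F_au = E_h/a₀ = m_e²e⁶/((4πε₀)³ℏ⁴)
E_h = 4.38 × 10^-18 J
a₀ = 5.26 × 10^-11 m
E_h/a₀ = 8.33 × 10^-8 N

8.33 × 10^-8 N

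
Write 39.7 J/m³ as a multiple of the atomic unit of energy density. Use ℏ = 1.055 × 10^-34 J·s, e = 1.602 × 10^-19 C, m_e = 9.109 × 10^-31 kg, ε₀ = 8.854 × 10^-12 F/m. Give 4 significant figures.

1.355 × 10^-12

atomic unit of energy density: u_au = E_h/a₀³ = m_e⁴e¹⁰/((4πε₀)⁵ℏ⁸) = 2.929 × 10^13 J/m³.
39.7 / 2.929 × 10^13 = 1.355 × 10^-12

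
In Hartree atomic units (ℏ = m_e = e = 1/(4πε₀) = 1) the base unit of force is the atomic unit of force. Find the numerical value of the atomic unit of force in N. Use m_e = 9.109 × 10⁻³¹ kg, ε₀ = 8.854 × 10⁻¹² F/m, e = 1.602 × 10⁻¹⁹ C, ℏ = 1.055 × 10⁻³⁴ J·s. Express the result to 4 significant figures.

F_au = E_h/a₀ = m_e²e⁶/((4πε₀)³ℏ⁴)
E_h = 4.354 × 10⁻¹⁸ J
a₀ = 5.297 × 10⁻¹¹ m
E_h/a₀ = 8.220 × 10⁻⁸ N

8.220 × 10⁻⁸ N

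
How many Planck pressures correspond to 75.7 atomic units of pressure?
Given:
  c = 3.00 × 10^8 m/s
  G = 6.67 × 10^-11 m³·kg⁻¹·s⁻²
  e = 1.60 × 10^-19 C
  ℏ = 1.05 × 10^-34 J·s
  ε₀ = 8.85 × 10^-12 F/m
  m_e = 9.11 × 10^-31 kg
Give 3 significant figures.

4.87 × 10^-99

atomic unit of pressure: P_au = E_h/a₀³ = m_e⁴e¹⁰/((4πε₀)⁵ℏ⁸) = 3.01 × 10^13 Pa
Planck pressure: p_P = c⁷/(ℏG²) = 4.68 × 10^113 Pa
75.7 × 3.01 × 10^13 / 4.68 × 10^113 = 4.87 × 10^-99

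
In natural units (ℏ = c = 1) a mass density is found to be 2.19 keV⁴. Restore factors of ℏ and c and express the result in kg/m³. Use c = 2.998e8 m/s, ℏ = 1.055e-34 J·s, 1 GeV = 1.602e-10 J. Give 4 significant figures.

5.072e-4 kg/m³

Mass density is [E]/(c²[L]³) = [E]⁴/(ℏ³c⁵).
1 GeV⁴ → 1/(ℏ³c⁵) × (1 GeV in J)⁴ = 2.316e20 kg/m³.
Convert the energy scale: 2.19 keV⁴ = 2.19e-24 GeV⁴.
Result: 2.19e-24 × 2.316e20 = 5.072e-4 kg/m³.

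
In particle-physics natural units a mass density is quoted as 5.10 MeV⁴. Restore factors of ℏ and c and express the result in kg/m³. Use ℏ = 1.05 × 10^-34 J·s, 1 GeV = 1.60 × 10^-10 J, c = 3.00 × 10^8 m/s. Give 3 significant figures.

Mass density is [E]/(c²[L]³) = [E]⁴/(ℏ³c⁵).
1 GeV⁴ → 1/(ℏ³c⁵) × (1 GeV in J)⁴ = 2.33 × 10^20 kg/m³.
Convert the energy scale: 5.10 MeV⁴ = 5.10 × 10^-12 GeV⁴.
Result: 5.10 × 10^-12 × 2.33 × 10^20 = 1.19 × 10^9 kg/m³.

1.19 × 10^9 kg/m³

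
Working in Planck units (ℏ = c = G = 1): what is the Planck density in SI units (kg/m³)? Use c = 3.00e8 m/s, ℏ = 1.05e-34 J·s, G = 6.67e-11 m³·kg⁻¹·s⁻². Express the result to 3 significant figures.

5.20e96 kg/m³

Dimensional analysis gives ρ_P = c⁵/(ℏG²).
  = 2.43e42 / 4.67e-55
  = 5.20e96 kg/m³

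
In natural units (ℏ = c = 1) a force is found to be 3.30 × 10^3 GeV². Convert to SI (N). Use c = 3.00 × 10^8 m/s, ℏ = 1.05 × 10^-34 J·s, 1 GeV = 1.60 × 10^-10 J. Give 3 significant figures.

2.68 × 10^9 N

Force is [E]/[L] = [E]²/(ℏc); restore (ℏc)⁻¹.
1 GeV² → 1/(ℏc) × (1 GeV in J)² = 8.13 × 10^5 N.
Result: 3.30 × 10^3 × 8.13 × 10^5 = 2.68 × 10^9 N.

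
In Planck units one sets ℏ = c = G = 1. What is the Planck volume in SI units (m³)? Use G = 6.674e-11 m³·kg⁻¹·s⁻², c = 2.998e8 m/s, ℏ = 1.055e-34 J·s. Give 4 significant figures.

V_P = (ℏG/c³)^(3/2)
  = √(1.784e-209)
  = 4.224e-105 m³

4.224e-105 m³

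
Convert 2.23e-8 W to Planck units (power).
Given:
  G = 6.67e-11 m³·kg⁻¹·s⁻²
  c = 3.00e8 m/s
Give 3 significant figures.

6.12e-61

Planck power: P_P = c⁵/G = 3.64e52 W.
2.23e-8 / 3.64e52 = 6.12e-61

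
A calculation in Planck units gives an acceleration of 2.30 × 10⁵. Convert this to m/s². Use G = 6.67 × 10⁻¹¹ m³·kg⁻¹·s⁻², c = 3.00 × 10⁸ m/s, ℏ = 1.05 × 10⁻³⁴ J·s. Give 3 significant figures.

One Planck acceleration: a_P = √(c⁷/(ℏG)) = 5.59 × 10⁵¹ m/s².
2.30 × 10⁵ × 5.59 × 10⁵¹ m/s² = 1.29 × 10⁵⁷ m/s²

1.29 × 10⁵⁷ m/s²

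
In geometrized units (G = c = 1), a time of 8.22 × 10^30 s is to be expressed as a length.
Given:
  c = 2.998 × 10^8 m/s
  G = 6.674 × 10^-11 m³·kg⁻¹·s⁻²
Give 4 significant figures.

Time → length via c.
8.22 × 10^30 s × (c) = 2.464 × 10^39 m

2.464 × 10^39 m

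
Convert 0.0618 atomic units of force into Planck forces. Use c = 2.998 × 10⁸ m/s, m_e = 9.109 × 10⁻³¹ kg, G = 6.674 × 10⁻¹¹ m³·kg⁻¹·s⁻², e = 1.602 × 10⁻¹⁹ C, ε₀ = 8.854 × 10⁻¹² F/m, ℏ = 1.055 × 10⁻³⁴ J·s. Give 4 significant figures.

atomic unit of force: F_au = E_h/a₀ = m_e²e⁶/((4πε₀)³ℏ⁴) = 8.220 × 10⁻⁸ N
Planck force: F_P = c⁴/G = 1.210 × 10⁴⁴ N
0.0618 × 8.220 × 10⁻⁸ / 1.210 × 10⁴⁴ = 4.197 × 10⁻⁵³

4.197 × 10⁻⁵³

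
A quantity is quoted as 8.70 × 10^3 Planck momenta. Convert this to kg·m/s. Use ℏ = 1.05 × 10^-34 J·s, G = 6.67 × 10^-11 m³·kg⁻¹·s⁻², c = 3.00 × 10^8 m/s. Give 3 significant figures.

5.67 × 10^4 kg·m/s

One Planck momentum: p_P = √(ℏc³/G) = 6.52 kg·m/s.
8.70 × 10^3 × 6.52 kg·m/s = 5.67 × 10^4 kg·m/s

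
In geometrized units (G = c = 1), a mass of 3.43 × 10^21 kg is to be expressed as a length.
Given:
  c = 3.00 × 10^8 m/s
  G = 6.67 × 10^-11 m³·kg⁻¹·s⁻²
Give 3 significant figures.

2.54 × 10^-6 m

In G = c = 1 units mass has dimensions of length; the conversion factor is G/c².
3.43 × 10^21 kg × (G/c²) = 2.54 × 10^-6 m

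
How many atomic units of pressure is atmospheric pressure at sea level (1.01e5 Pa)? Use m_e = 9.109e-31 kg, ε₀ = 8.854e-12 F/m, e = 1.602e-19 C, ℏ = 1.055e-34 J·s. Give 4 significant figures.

atomic unit of pressure: P_au = E_h/a₀³ = m_e⁴e¹⁰/((4πε₀)⁵ℏ⁸) = 2.929e13 Pa.
1.01e5 / 2.929e13 = 3.448e-9

3.448e-9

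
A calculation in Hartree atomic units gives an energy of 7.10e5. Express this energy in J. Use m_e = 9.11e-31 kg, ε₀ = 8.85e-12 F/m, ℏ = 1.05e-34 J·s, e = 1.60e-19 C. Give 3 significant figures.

One hartree: E_h = m_e e⁴/(4πε₀ℏ)² = 4.38e-18 J.
7.10e5 × 4.38e-18 J = 3.11e-12 J

3.11e-12 J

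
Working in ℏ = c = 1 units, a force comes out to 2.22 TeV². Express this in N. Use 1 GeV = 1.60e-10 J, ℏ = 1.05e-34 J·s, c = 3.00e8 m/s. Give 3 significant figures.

Force is [E]/[L] = [E]²/(ℏc); restore (ℏc)⁻¹.
1 GeV² → 1/(ℏc) × (1 GeV in J)² = 8.13e5 N.
Convert the energy scale: 2.22 TeV² = 2.22e6 GeV².
Result: 2.22e6 × 8.13e5 = 1.80e12 N.

1.80e12 N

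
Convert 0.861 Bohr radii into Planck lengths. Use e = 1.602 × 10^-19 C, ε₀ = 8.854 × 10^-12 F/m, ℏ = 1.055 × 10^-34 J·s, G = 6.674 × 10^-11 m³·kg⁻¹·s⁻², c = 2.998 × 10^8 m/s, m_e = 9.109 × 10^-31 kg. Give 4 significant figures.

2.822 × 10^24

Bohr radius: a₀ = 4πε₀ℏ²/(m_e e²) = 5.297 × 10^-11 m
Planck length: ℓ_P = √(ℏG/c³) = 1.616 × 10^-35 m
0.861 × 5.297 × 10^-11 / 1.616 × 10^-35 = 2.822 × 10^24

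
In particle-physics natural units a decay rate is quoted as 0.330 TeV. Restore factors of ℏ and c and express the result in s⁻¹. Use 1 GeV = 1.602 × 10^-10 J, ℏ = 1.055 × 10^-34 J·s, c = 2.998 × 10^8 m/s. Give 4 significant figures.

5.011 × 10^26 s⁻¹

A rate is [E]/ℏ; divide by ℏ.
1 GeV → 1/ℏ × (1 GeV in J) = 1.518 × 10^24 s⁻¹.
Convert the energy scale: 0.330 TeV = 330 GeV.
Result: 330 × 1.518 × 10^24 = 5.011 × 10^26 s⁻¹.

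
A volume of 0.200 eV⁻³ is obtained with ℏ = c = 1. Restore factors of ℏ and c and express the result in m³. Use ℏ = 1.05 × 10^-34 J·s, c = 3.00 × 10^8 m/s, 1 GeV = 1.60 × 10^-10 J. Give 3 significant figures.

Volume is [L]³ = [E]⁻³·(ℏc)³.
1 GeV⁻³ → (ℏc)³ × (1 GeV in J)⁻³ = 7.63 × 10^-48 m³.
Convert the energy scale: 0.200 eV⁻³ = 2.00 × 10^26 GeV⁻³.
Result: 2.00 × 10^26 × 7.63 × 10^-48 = 1.53 × 10^-21 m³.

1.53 × 10^-21 m³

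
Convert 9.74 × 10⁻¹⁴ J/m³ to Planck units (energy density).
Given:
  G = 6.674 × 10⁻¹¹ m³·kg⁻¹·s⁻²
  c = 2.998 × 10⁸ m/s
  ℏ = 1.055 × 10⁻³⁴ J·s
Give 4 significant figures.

Planck energy density: u_P = c⁷/(ℏG²) = 4.632 × 10¹¹³ J/m³.
9.74 × 10⁻¹⁴ / 4.632 × 10¹¹³ = 2.103 × 10⁻¹²⁷

2.103 × 10⁻¹²⁷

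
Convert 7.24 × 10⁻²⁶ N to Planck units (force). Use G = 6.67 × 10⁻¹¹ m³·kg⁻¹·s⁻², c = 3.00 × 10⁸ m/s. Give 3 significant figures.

5.96 × 10⁻⁷⁰

Planck force: F_P = c⁴/G = 1.21 × 10⁴⁴ N.
7.24 × 10⁻²⁶ / 1.21 × 10⁴⁴ = 5.96 × 10⁻⁷⁰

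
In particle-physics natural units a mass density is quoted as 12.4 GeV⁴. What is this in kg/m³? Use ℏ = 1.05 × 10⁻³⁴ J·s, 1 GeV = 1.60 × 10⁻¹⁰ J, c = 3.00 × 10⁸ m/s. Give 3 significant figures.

2.89 × 10²¹ kg/m³

Mass density is [E]/(c²[L]³) = [E]⁴/(ℏ³c⁵).
1 GeV⁴ → 1/(ℏ³c⁵) × (1 GeV in J)⁴ = 2.33 × 10²⁰ kg/m³.
Result: 12.4 × 2.33 × 10²⁰ = 2.89 × 10²¹ kg/m³.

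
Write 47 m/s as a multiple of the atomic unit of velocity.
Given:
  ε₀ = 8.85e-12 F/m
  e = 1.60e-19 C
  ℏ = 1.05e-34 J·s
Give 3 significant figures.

2.14e-5

atomic unit of velocity: v_au = e²/(4πε₀ℏ) = 2.19e6 m/s.
47 / 2.19e6 = 2.14e-5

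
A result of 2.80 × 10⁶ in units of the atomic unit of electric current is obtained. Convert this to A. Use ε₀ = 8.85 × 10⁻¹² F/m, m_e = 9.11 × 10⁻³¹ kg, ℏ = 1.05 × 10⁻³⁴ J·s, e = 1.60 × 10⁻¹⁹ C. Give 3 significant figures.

One atomic unit of electric current: I_au = e E_h/ℏ = m_e e⁵/((4πε₀)²ℏ³) = 6.67 × 10⁻³ A.
2.80 × 10⁶ × 6.67 × 10⁻³ A = 1.87 × 10⁴ A

1.87 × 10⁴ A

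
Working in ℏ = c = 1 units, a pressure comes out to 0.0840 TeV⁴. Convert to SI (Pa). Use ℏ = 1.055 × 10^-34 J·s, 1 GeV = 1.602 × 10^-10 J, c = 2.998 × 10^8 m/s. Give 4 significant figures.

Pressure is [E]/[L]³ = [E]⁴/(ℏc)³.
1 GeV⁴ → 1/(ℏc)³ × (1 GeV in J)⁴ = 2.082 × 10^37 Pa.
Convert the energy scale: 0.0840 TeV⁴ = 8.40 × 10^10 GeV⁴.
Result: 8.40 × 10^10 × 2.082 × 10^37 = 1.749 × 10^48 Pa.

1.749 × 10^48 Pa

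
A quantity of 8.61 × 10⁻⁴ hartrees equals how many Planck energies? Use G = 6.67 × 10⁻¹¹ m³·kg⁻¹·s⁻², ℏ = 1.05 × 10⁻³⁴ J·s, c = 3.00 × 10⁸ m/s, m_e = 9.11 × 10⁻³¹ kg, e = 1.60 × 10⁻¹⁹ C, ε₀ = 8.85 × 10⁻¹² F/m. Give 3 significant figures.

1.93 × 10⁻³⁰

hartree: E_h = m_e e⁴/(4πε₀ℏ)² = 4.38 × 10⁻¹⁸ J
Planck energy: E_P = √(ℏc⁵/G) = 1.96 × 10⁹ J
8.61 × 10⁻⁴ × 4.38 × 10⁻¹⁸ / 1.96 × 10⁹ = 1.93 × 10⁻³⁰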